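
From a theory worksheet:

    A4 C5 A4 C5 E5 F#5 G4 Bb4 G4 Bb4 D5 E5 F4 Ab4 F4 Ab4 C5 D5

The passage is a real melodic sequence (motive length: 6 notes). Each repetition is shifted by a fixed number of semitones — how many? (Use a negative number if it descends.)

-2

The 6-note cells begin on A4, G4, F4 — each down a 2nd from the last.
A4→G4 is 67 − 69 = -2 semitones.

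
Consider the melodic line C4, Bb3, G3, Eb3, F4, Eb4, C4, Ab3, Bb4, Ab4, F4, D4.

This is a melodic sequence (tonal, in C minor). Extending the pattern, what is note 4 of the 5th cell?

The unit is 4 notes. Position-4 pitches of the 3 shown cells: Eb3, Ab3, D4.
Each moves up a 4th. Continuing: G4 → C5.

C5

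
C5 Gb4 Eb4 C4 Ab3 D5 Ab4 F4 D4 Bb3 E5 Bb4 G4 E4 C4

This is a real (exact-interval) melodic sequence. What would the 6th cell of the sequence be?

With a 5-note motive the entries are C5, D5, E5, each up a 2nd from the previous.
Extending up a 2nd: F#5 → G#5 → A#5.
So cell 6 is A#5 E5 C#5 A#4 F#4.

A#5 E5 C#5 A#4 F#4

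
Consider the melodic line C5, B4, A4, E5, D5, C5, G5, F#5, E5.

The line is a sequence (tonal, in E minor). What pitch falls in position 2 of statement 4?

A5

Grouping in 3s, the 2nd note of each cell is B4, D5, F#5.
From F#5, up a 3rd gives A5.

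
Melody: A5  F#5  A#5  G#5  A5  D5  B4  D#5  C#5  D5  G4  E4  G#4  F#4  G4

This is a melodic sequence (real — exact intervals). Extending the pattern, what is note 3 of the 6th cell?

Grouping in 5s, the 3rd note of each cell is A#5, D#5, G#4.
Extending down a 5th: C#4 → F#3 → B2.

B2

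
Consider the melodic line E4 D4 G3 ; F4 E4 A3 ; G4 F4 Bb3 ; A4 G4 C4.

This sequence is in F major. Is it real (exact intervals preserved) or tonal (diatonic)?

Every note is diatonic to F major.
Cell 1 has -2 semitones from note 1 to 2, but cell 2 has -1 — the interval quality changes while the contour stays the same, which is the hallmark of a tonal sequence.

tonal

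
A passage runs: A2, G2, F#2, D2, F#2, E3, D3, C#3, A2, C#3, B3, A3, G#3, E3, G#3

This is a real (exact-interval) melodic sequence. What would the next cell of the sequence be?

F#4 E4 D#4 B3 D#4

Taking 5-note groups, the heads are A2, E3, B3: the pattern moves up a 5th.
So cell 4 is F#4 E4 D#4 B3 D#4.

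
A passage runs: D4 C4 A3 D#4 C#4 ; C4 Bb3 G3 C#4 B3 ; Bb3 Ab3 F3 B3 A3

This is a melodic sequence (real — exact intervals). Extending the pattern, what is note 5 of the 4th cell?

Grouping in 5s, the 5th note of each cell is C#4, B3, A3.
From A3, down a 2nd gives G3.

G3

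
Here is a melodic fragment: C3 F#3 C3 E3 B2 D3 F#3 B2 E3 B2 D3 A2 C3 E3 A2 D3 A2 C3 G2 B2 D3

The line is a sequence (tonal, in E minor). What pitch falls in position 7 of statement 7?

The unit is 7 notes. Position-7 pitches of the 3 shown cells: F#3, E3, D3.
Extending down a 2nd: C3 → B2 → A2 → G2.

G2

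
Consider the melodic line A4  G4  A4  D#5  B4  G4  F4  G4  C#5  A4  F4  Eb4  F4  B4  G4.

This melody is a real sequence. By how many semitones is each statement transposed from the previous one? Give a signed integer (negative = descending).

With a 5-note motive the entries are A4, G4, F4, each down a 2nd from the previous.
Counting half-steps from A4 to G4: -2.

-2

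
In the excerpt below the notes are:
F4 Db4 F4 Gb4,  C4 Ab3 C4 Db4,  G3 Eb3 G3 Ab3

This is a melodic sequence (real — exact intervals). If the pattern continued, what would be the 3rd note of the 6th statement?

E2

With 4-note cells, note 3 of each statement runs F4, C4, G3.
Each moves down a 4th. Continuing: D3 → A2 → E2.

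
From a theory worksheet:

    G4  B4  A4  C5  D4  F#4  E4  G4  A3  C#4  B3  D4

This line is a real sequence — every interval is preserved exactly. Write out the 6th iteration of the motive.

Unit = 4 notes; the statements start on G4, D4, A3, moving down a 4th each time.
Continuing the starts: E3 → B2 → F#2.
So cell 6 is F#2 A#2 G#2 B2.

F#2 A#2 G#2 B2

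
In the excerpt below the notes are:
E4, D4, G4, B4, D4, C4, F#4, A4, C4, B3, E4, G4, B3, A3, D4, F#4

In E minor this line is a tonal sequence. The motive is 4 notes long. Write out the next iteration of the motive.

With a 4-note motive the entries are E4, D4, C4, B3, each down a 2nd from the previous.
Statement 5 starts on A3 and keeps the same diatonic contour: A3 G3 C4 E4.

A3 G3 C4 E4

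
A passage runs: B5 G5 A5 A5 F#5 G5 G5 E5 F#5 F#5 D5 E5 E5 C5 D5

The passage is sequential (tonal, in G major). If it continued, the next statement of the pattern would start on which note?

D5

Taking 3-note groups, the heads are B5, A5, G5, F#5, E5: the pattern moves down a 2nd.
The next head, down a 2nd from E5, is D5.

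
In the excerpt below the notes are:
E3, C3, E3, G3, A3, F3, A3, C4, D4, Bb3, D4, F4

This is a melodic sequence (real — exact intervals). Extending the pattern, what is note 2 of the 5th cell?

Ab4

Grouping in 4s, the 2nd note of each cell is C3, F3, Bb3.
Extending up a 4th: Eb4 → Ab4.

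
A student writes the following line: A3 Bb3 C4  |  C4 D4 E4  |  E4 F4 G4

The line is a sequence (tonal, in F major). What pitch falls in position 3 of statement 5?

D5

Grouping in 3s, the 3rd note of each cell is C4, E4, G4.
Each moves up a 3rd. Continuing: Bb4 → D5.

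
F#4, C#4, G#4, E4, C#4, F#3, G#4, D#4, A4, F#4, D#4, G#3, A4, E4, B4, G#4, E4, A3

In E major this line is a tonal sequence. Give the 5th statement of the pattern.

The 6-note cells begin on F#4, G#4, A4 — each up a 2nd from the last.
Continuing the starts: B4 → C#5.
From C#5 the diatonic shape gives C#5 G#4 D#5 B4 G#4 C#4.

C#5 G#4 D#5 B4 G#4 C#4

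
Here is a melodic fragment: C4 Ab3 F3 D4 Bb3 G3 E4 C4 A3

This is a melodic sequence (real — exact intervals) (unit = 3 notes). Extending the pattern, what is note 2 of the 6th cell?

Grouping in 3s, the 2nd note of each cell is Ab3, Bb3, C4.
Carrying that up a 2nd forward: D4 → E4 → F#4.

F#4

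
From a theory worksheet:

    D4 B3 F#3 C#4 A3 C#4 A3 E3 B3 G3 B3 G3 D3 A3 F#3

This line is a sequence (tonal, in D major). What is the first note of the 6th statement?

With a 5-note motive the entries are D4, C#4, B3, each down a 2nd from the previous.
Extending the heads down a 2nd: A3 → G3 → F#3.

F#3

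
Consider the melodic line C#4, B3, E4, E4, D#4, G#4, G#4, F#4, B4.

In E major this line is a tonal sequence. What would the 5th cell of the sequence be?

With a 3-note motive the entries are C#4, E4, G#4, each up a 3rd from the previous.
Carrying on: B4 → D#5.
Statement 5 starts on D#5 and keeps the same diatonic contour: D#5 C#5 F#5.

D#5 C#5 F#5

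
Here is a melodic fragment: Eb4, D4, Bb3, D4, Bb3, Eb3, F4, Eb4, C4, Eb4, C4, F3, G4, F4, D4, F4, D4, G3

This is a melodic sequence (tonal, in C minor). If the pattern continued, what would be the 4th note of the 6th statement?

With 6-note cells, note 4 of each statement runs D4, Eb4, F4.
Extending up a 2nd: G4 → Ab4 → Bb4.

Bb4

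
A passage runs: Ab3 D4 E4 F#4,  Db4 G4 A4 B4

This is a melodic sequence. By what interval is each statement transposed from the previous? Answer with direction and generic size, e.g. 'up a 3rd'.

With a 4-note motive the entries are Ab3, Db4, each up a 4th from the previous.
Ab3 to Db4 is up a 4th.

up a 4th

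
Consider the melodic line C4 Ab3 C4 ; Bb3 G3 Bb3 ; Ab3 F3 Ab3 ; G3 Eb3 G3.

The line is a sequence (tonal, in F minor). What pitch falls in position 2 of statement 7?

Grouping in 3s, the 2nd note of each cell is Ab3, G3, F3, Eb3.
Carrying that down a 2nd forward: Db3 → C3 → Bb2.

Bb2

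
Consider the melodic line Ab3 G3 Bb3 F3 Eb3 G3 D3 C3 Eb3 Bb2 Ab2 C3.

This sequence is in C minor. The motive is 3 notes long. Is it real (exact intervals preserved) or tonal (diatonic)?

tonal

Every note is diatonic to C minor.
Cell 1 has -1 semitones from note 1 to 2, but cell 2 has -2 — the interval quality changes while the contour stays the same, which is the hallmark of a tonal sequence.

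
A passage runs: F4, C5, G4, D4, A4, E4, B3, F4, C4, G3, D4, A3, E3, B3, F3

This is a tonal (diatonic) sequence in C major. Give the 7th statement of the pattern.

A2 E3 B2

Unit = 3 notes; the statements start on F4, D4, B3, G3, E3, moving down a 3rd each time.
Extending down a 3rd: C3 → A2.
Statement 7 starts on A2 and keeps the same diatonic contour: A2 E3 B2.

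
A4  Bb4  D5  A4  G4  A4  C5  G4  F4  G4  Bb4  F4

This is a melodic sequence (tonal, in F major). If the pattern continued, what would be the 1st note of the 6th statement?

C4

The unit is 4 notes. Position-1 pitches of the 3 shown cells: A4, G4, F4.
Extending down a 2nd: E4 → D4 → C4.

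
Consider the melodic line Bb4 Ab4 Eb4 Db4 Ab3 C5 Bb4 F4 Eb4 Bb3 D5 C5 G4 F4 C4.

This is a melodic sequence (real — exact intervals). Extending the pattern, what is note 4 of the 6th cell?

B4

The unit is 5 notes. Position-4 pitches of the 3 shown cells: Db4, Eb4, F4.
Each moves up a 2nd. Continuing: G4 → A4 → B4.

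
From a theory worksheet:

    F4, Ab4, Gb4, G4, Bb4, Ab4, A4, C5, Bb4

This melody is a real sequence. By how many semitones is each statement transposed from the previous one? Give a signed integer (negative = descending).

Taking 3-note groups, the heads are F4, G4, A4: the pattern moves up a 2nd.
Counting half-steps from F4 to G4: 2.

2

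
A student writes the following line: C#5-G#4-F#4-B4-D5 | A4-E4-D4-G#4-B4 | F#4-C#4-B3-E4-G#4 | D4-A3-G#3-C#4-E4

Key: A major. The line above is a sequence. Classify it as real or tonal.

Every note is diatonic to A major.
Cell 1 has +5 semitones from note 3 to 4, but cell 2 has +6 — the interval quality changes while the contour stays the same, which is the hallmark of a tonal sequence.

tonal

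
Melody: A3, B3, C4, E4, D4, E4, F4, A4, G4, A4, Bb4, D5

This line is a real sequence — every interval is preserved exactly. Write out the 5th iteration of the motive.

With a 4-note motive the entries are A3, D4, G4, each up a 4th from the previous.
Carrying on: C5 → F5.
So cell 5 is F5 G5 Ab5 C6.

F5 G5 Ab5 C6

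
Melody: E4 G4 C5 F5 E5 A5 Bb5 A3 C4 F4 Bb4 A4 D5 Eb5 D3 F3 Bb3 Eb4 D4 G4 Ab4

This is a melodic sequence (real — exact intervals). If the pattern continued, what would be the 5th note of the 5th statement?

With 7-note cells, note 5 of each statement runs E5, A4, D4.
Each moves down a 5th. Continuing: G3 → C3.

C3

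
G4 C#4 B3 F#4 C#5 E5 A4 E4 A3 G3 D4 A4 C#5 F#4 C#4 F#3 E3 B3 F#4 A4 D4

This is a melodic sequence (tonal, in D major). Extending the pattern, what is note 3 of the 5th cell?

A2

Grouping in 7s, the 3rd note of each cell is B3, G3, E3.
Extending down a 3rd: C#3 → A2.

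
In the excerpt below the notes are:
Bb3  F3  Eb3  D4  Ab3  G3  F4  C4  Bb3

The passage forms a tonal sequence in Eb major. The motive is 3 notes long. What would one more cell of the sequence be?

Taking 3-note groups, the heads are Bb3, D4, F4: the pattern moves up a 3rd.
Statement 4 starts on Ab4 and keeps the same diatonic contour: Ab4 Eb4 D4.

Ab4 Eb4 D4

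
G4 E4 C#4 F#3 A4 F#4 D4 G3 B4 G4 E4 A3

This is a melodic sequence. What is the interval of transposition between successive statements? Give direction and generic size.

up a 2nd

Taking 4-note groups, the heads are G4, A4, B4: the pattern moves up a 2nd.
G4 to A4 is up a 2nd.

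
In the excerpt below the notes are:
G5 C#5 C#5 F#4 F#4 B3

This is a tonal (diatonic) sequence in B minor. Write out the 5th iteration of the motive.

E3 A2

With a 2-note motive the entries are G5, C#5, F#4, each down a 5th from the previous.
Carrying on: B3 → E3.
From E3 the diatonic shape gives E3 A2.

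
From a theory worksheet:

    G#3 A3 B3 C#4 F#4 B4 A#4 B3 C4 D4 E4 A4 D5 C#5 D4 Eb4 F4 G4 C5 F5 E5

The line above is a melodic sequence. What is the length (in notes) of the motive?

21 notes total. Splitting into 3 groups of 7:
G#3 A3 B3 C#4 F#4 B4 A#4 | B3 C4 D4 E4 A4 D5 C#5 | D4 Eb4 F4 G4 C5 F5 E5
Each cell is the previous one up a 3rd — so the unit is 7 notes.

7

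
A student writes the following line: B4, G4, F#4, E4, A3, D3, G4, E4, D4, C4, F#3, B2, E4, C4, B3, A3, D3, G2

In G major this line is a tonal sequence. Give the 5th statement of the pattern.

Unit = 6 notes; the statements start on B4, G4, E4, moving down a 3rd each time.
Extending down a 3rd: C4 → A3.
So cell 5 is A3 F#3 E3 D3 G2 C2.

A3 F#3 E3 D3 G2 C2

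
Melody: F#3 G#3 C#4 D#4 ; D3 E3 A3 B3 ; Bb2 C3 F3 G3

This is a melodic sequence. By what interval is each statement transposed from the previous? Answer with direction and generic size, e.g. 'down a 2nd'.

Taking 4-note groups, the heads are F#3, D3, Bb2: the pattern moves down a 3rd.
F#3 to D3 is down a 3rd.

down a 3rd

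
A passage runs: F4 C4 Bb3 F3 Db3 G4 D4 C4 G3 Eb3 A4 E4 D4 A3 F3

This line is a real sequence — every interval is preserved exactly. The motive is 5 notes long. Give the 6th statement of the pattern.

D#5 A#4 G#4 D#4 B3

With a 5-note motive the entries are F4, G4, A4, each up a 2nd from the previous.
Carrying on: B4 → C#5 → D#5.
From D#5 the exact shape gives D#5 A#4 G#4 D#4 B3.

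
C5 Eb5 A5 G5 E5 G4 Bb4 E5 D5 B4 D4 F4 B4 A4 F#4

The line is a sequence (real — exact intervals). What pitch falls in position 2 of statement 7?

A2

Grouping in 5s, the 2nd note of each cell is Eb5, Bb4, F4.
Each moves down a 4th. Continuing: C4 → G3 → D3 → A2.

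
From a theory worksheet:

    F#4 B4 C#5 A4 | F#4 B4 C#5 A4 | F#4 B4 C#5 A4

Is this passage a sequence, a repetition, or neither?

Each 4-note cell is identical (F#4 B4 C#5 A4), restated at the same pitch.

repetition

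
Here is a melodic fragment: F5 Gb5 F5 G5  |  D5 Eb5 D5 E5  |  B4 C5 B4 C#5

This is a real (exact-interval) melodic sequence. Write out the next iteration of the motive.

The 4-note cells begin on F5, D5, B4 — each down a 3rd from the last.
Statement 4 starts on G#4 and keeps the same exact contour: G#4 A4 G#4 A#4.

G#4 A4 G#4 A#4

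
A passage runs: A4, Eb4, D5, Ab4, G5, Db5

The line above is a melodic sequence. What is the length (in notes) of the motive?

2

There are 6 notes; a 2-note unit gives 3 cells:
A4 Eb4 | D5 Ab4 | G5 Db5
That's a consistent up a 4th shift per cell, and no other grouping gives one.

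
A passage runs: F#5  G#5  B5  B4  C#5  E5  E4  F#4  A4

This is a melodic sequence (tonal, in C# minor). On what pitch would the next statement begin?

A3

With a 3-note motive the entries are F#5, B4, E4, each down a 5th from the previous.
One more step down a 5th gives A3.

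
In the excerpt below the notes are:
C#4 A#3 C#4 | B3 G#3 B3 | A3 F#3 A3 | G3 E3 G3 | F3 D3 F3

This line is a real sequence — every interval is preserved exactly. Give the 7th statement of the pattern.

Db3 Bb2 Db3

The 3-note cells begin on C#4, B3, A3, G3, F3 — each down a 2nd from the last.
Carrying on: Eb3 → Db3.
So cell 7 is Db3 Bb2 Db3.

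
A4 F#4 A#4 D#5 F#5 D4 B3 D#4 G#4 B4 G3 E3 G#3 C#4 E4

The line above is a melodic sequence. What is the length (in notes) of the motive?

Try groups of 5 (3 cells in 15 notes):
A4 F#4 A#4 D#5 F#5 | D4 B3 D#4 G#4 B4 | G3 E3 G#3 C#4 E4
Every group is a transposition down a 5th of the one before; no shorter unit works.

5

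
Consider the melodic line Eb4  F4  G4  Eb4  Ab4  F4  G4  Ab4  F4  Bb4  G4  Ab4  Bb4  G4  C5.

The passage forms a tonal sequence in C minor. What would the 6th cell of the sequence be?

C5 D5 Eb5 C5 F5

Taking 5-note groups, the heads are Eb4, F4, G4: the pattern moves up a 2nd.
Continuing the starts: Ab4 → Bb4 → C5.
From C5 the diatonic shape gives C5 D5 Eb5 C5 F5.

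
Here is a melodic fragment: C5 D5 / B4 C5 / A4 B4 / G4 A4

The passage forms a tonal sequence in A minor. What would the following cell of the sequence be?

Unit = 2 notes; the statements start on C5, B4, A4, G4, moving down a 2nd each time.
From F4 the diatonic shape gives F4 G4.

F4 G4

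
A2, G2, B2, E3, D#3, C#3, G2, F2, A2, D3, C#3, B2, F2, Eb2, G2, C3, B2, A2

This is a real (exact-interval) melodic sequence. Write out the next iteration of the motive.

Eb2 Db2 F2 Bb2 A2 G2

With a 6-note motive the entries are A2, G2, F2, each down a 2nd from the previous.
From Eb2 the exact shape gives Eb2 Db2 F2 Bb2 A2 G2.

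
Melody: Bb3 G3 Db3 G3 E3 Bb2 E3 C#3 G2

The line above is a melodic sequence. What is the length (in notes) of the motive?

3

Try groups of 3 (3 cells in 9 notes):
Bb3 G3 Db3 | G3 E3 Bb2 | E3 C#3 G2
That's a consistent down a 3rd shift per cell, and no other grouping gives one.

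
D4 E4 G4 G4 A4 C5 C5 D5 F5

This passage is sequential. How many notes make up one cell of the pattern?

3

There are 9 notes; a 3-note unit gives 3 cells:
D4 E4 G4 | G4 A4 C5 | C5 D5 F5
That's a consistent up a 4th shift per cell, and no other grouping gives one.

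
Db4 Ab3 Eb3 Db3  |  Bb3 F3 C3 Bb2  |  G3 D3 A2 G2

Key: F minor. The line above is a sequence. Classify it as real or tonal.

real

Each cell has the same semitone pattern (-5, -5, -2) — intervals are preserved exactly.
And D3 lies outside F minor, so the sequence is real rather than tonal.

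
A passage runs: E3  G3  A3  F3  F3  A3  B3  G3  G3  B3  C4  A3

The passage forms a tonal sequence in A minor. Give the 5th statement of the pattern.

Taking 4-note groups, the heads are E3, F3, G3: the pattern moves up a 2nd.
Continuing the starts: A3 → B3.
So cell 5 is B3 D4 E4 C4.

B3 D4 E4 C4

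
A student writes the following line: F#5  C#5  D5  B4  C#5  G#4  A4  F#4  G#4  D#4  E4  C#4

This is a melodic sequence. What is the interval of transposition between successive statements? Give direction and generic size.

down a 4th

With a 4-note motive the entries are F#5, C#5, G#4, each down a 4th from the previous.
From F#5 to C#5: down a 4th.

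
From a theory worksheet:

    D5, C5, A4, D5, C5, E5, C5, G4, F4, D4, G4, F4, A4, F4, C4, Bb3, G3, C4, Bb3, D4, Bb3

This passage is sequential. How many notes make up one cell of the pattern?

7

Try groups of 7 (3 cells in 21 notes):
D5 C5 A4 D5 C5 E5 C5 | G4 F4 D4 G4 F4 A4 F4 | C4 Bb3 G3 C4 Bb3 D4 Bb3
Every group is a transposition down a 5th of the one before; no shorter unit works.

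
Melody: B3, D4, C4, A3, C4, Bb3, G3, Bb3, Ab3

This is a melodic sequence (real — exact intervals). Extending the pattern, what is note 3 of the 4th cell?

The unit is 3 notes. Position-3 pitches of the 3 shown cells: C4, Bb3, Ab3.
From Ab3, down a 2nd gives Gb3.

Gb3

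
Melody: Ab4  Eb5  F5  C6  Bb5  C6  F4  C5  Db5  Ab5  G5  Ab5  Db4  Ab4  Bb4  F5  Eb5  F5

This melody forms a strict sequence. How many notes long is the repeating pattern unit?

6

Try groups of 6 (3 cells in 18 notes):
Ab4 Eb5 F5 C6 Bb5 C6 | F4 C5 Db5 Ab5 G5 Ab5 | Db4 Ab4 Bb4 F5 Eb5 F5
That's a consistent down a 3rd shift per cell, and no other grouping gives one.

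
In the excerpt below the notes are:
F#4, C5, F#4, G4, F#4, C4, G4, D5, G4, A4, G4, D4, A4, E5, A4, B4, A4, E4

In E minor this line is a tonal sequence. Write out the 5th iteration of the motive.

Taking 6-note groups, the heads are F#4, G4, A4: the pattern moves up a 2nd.
Carrying on: B4 → C5.
So cell 5 is C5 G5 C5 D5 C5 G4.

C5 G5 C5 D5 C5 G4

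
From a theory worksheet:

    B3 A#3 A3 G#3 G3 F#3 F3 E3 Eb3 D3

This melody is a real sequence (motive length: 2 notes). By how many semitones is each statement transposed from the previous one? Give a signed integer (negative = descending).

-2

Unit = 2 notes; the statements start on B3, A3, G3, F3, Eb3, moving down a 2nd each time.
Counting half-steps from B3 to A3: -2.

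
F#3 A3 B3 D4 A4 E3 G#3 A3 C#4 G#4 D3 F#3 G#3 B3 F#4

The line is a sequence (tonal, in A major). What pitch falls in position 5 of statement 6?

With 5-note cells, note 5 of each statement runs A4, G#4, F#4.
Each moves down a 2nd. Continuing: E4 → D4 → C#4.

C#4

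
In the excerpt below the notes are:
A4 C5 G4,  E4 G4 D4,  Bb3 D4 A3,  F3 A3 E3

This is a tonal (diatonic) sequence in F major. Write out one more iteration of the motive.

C3 E3 Bb2

Taking 3-note groups, the heads are A4, E4, Bb3, F3: the pattern moves down a 4th.
Statement 5 starts on C3 and keeps the same diatonic contour: C3 E3 Bb2.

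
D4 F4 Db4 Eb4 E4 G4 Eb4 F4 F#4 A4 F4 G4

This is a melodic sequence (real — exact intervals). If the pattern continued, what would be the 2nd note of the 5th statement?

The unit is 4 notes. Position-2 pitches of the 3 shown cells: F4, G4, A4.
Each moves up a 2nd. Continuing: B4 → C#5.

C#5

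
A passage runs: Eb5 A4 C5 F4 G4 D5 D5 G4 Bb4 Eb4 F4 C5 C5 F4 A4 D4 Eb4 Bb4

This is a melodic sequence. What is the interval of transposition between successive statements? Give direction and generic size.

Unit = 6 notes; the statements start on Eb5, D5, C5, moving down a 2nd each time.
Eb5 to D5 is down a 2nd.

down a 2nd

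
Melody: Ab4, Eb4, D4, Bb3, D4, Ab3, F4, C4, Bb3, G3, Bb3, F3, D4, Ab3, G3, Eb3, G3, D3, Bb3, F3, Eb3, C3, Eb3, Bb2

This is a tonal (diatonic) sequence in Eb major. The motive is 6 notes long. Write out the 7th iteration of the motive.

C3 G2 F2 D2 F2 C2

The 6-note cells begin on Ab4, F4, D4, Bb3 — each down a 3rd from the last.
Extending down a 3rd: G3 → Eb3 → C3.
Statement 7 starts on C3 and keeps the same diatonic contour: C3 G2 F2 D2 F2 C2.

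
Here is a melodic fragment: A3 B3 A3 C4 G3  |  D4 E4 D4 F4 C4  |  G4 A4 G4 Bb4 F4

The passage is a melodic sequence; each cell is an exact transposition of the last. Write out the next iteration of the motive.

C5 D5 C5 Eb5 Bb4

The 5-note cells begin on A3, D4, G4 — each up a 4th from the last.
From C5 the exact shape gives C5 D5 C5 Eb5 Bb4.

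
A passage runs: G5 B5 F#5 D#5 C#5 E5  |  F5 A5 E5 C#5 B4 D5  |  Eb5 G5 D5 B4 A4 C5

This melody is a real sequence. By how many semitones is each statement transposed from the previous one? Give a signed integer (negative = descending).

-2

The 6-note cells begin on G5, F5, Eb5 — each down a 2nd from the last.
Counting half-steps from G5 to F5: -2.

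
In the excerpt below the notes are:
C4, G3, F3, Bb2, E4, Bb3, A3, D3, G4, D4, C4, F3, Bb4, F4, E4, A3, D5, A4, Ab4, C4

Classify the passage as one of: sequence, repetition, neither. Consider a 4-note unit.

Note 3 of cell 5 is Ab4; if this were a sequence it would be G4. No unit length gives a consistent transposition pattern.

neither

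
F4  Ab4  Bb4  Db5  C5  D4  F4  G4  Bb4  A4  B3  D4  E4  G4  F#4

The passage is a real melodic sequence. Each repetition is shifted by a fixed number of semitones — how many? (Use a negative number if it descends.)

-3

Taking 5-note groups, the heads are F4, D4, B3: the pattern moves down a 3rd.
Counting half-steps from F4 to D4: -3.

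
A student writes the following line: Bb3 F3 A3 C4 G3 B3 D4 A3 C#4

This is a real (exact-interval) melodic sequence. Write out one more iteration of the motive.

E4 B3 D#4

Taking 3-note groups, the heads are Bb3, C4, D4: the pattern moves up a 2nd.
Statement 4 starts on E4 and keeps the same exact contour: E4 B3 D#4.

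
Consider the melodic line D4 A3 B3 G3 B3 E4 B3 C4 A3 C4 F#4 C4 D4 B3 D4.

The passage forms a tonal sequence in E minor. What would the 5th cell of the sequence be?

With a 5-note motive the entries are D4, E4, F#4, each up a 2nd from the previous.
Extending up a 2nd: G4 → A4.
Statement 5 starts on A4 and keeps the same diatonic contour: A4 E4 F#4 D4 F#4.

A4 E4 F#4 D4 F#4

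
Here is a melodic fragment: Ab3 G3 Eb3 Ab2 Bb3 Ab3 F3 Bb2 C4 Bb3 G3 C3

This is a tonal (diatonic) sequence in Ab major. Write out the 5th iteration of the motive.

Unit = 4 notes; the statements start on Ab3, Bb3, C4, moving up a 2nd each time.
Extending up a 2nd: Db4 → Eb4.
Statement 5 starts on Eb4 and keeps the same diatonic contour: Eb4 Db4 Bb3 Eb3.

Eb4 Db4 Bb3 Eb3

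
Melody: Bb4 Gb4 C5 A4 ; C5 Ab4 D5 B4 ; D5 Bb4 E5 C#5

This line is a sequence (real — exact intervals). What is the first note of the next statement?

The 4-note cells begin on Bb4, C5, D5 — each up a 2nd from the last.
One more step up a 2nd gives E5.

E5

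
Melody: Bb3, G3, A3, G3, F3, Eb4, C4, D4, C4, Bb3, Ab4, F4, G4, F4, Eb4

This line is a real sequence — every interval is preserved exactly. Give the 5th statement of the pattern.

Gb5 Eb5 F5 Eb5 Db5

Taking 5-note groups, the heads are Bb3, Eb4, Ab4: the pattern moves up a 4th.
Extending up a 4th: Db5 → Gb5.
From Gb5 the exact shape gives Gb5 Eb5 F5 Eb5 Db5.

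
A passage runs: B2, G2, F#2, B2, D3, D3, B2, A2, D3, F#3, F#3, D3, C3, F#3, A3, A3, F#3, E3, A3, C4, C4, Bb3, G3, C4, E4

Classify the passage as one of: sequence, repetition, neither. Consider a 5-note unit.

neither

Note 2 of cell 5 is Bb3; if this were a sequence it would be A3. No unit length gives a consistent transposition pattern.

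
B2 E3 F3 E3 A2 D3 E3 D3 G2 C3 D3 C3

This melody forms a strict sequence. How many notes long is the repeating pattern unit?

4

12 notes total. Splitting into 3 groups of 4:
B2 E3 F3 E3 | A2 D3 E3 D3 | G2 C3 D3 C3
Each cell is the previous one down a 2nd — so the unit is 4 notes.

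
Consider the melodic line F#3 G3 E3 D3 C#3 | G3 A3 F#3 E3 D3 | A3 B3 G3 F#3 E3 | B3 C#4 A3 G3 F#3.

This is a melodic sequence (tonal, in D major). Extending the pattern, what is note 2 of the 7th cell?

F#4

The unit is 5 notes. Position-2 pitches of the 4 shown cells: G3, A3, B3, C#4.
Extending up a 2nd: D4 → E4 → F#4.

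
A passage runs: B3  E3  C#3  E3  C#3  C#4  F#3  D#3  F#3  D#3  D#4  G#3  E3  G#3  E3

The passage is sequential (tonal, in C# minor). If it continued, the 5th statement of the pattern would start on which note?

Unit = 5 notes; the statements start on B3, C#4, D#4, moving up a 2nd each time.
Extending the heads up a 2nd: E4 → F#4.

F#4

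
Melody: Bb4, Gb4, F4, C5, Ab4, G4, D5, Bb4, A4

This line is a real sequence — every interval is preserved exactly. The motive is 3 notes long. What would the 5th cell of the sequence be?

F#5 D5 C#5

With a 3-note motive the entries are Bb4, C5, D5, each up a 2nd from the previous.
Continuing the starts: E5 → F#5.
From F#5 the exact shape gives F#5 D5 C#5.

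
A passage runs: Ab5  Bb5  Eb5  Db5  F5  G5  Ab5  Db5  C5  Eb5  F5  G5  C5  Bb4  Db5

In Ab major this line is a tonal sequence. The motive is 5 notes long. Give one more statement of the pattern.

Eb5 F5 Bb4 Ab4 C5

With a 5-note motive the entries are Ab5, G5, F5, each down a 2nd from the previous.
So cell 4 is Eb5 F5 Bb4 Ab4 C5.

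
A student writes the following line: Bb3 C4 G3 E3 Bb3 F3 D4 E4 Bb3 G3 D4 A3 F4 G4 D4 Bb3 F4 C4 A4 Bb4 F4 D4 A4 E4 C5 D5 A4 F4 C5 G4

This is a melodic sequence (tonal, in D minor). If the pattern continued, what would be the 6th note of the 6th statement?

Bb4

With 6-note cells, note 6 of each statement runs F3, A3, C4, E4, G4.
One more up a 3rd gives Bb4.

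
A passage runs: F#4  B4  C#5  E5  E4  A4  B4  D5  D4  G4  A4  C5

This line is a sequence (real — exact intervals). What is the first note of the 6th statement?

Ab3

With a 4-note motive the entries are F#4, E4, D4, each down a 2nd from the previous.
Extending the heads down a 2nd: C4 → Bb3 → Ab3.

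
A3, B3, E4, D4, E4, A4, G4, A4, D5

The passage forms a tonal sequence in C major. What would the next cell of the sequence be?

C5 D5 G5

Taking 3-note groups, the heads are A3, D4, G4: the pattern moves up a 4th.
From C5 the diatonic shape gives C5 D5 G5.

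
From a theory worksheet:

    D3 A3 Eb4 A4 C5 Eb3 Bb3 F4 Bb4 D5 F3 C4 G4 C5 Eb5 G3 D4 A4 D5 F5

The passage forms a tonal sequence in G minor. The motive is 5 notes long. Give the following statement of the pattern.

A3 Eb4 Bb4 Eb5 G5

Taking 5-note groups, the heads are D3, Eb3, F3, G3: the pattern moves up a 2nd.
From A3 the diatonic shape gives A3 Eb4 Bb4 Eb5 G5.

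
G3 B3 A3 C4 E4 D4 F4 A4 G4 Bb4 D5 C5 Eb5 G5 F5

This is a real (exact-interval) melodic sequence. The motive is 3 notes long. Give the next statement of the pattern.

Taking 3-note groups, the heads are G3, C4, F4, Bb4, Eb5: the pattern moves up a 4th.
From Ab5 the exact shape gives Ab5 C6 Bb5.

Ab5 C6 Bb5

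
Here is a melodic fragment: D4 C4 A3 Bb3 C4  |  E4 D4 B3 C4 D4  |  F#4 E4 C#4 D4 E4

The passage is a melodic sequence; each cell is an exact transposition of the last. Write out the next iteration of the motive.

With a 5-note motive the entries are D4, E4, F#4, each up a 2nd from the previous.
So cell 4 is G#4 F#4 D#4 E4 F#4.

G#4 F#4 D#4 E4 F#4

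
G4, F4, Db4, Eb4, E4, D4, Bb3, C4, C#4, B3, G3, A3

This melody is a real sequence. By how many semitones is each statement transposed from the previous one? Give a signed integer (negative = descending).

-3

Taking 4-note groups, the heads are G4, E4, C#4: the pattern moves down a 3rd.
G4 to E4 spans -3 semitones.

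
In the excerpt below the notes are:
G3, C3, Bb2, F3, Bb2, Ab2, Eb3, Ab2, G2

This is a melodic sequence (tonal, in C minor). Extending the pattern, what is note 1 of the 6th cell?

Bb2

The unit is 3 notes. Position-1 pitches of the 3 shown cells: G3, F3, Eb3.
Extending down a 2nd: D3 → C3 → Bb2.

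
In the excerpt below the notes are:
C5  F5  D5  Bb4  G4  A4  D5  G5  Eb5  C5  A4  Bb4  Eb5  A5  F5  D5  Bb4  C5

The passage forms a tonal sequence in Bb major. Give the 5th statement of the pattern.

Taking 6-note groups, the heads are C5, D5, Eb5: the pattern moves up a 2nd.
Carrying on: F5 → G5.
So cell 5 is G5 C6 A5 F5 D5 Eb5.

G5 C6 A5 F5 D5 Eb5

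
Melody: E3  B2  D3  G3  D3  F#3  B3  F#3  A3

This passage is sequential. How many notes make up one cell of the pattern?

3

There are 9 notes; a 3-note unit gives 3 cells:
E3 B2 D3 | G3 D3 F#3 | B3 F#3 A3
Each cell is the previous one up a 3rd — so the unit is 3 notes.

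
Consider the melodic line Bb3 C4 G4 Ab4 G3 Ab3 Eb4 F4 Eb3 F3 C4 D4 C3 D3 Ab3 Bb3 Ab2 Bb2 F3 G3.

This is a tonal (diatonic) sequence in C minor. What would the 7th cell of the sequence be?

The 4-note cells begin on Bb3, G3, Eb3, C3, Ab2 — each down a 3rd from the last.
Carrying on: F2 → D2.
So cell 7 is D2 Eb2 Bb2 C3.

D2 Eb2 Bb2 C3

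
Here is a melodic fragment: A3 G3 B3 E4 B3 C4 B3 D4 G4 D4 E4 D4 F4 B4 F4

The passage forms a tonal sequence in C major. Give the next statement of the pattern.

G4 F4 A4 D5 A4

The 5-note cells begin on A3, C4, E4 — each up a 3rd from the last.
From G4 the diatonic shape gives G4 F4 A4 D5 A4.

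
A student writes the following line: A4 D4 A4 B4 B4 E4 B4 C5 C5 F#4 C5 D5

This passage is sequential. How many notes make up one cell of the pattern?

4

Try groups of 4 (3 cells in 12 notes):
A4 D4 A4 B4 | B4 E4 B4 C5 | C5 F#4 C5 D5
Every group is a transposition up a 2nd of the one before; no shorter unit works.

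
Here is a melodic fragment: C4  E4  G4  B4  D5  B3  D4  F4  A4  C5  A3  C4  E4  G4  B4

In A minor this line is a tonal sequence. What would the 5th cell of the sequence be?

With a 5-note motive the entries are C4, B3, A3, each down a 2nd from the previous.
Extending down a 2nd: G3 → F3.
From F3 the diatonic shape gives F3 A3 C4 E4 G4.

F3 A3 C4 E4 G4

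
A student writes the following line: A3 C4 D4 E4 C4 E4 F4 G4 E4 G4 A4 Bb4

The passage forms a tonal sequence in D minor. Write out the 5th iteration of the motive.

Unit = 4 notes; the statements start on A3, C4, E4, moving up a 3rd each time.
Carrying on: G4 → Bb4.
So cell 5 is Bb4 D5 E5 F5.

Bb4 D5 E5 F5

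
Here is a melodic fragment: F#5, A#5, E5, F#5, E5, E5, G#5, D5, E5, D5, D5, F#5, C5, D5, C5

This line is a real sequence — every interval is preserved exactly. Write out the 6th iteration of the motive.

The 5-note cells begin on F#5, E5, D5 — each down a 2nd from the last.
Continuing the starts: C5 → Bb4 → Ab4.
Statement 6 starts on Ab4 and keeps the same exact contour: Ab4 C5 Gb4 Ab4 Gb4.

Ab4 C5 Gb4 Ab4 Gb4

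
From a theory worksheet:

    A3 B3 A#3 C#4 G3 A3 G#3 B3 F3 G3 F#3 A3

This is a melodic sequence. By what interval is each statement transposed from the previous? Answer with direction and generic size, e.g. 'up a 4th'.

Unit = 4 notes; the statements start on A3, G3, F3, moving down a 2nd each time.
From A3 to G3: down a 2nd.

down a 2nd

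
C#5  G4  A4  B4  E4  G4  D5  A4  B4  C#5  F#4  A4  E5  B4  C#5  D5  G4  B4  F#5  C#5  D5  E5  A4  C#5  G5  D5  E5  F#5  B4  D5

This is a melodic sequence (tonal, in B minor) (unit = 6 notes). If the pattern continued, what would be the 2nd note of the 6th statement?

With 6-note cells, note 2 of each statement runs G4, A4, B4, C#5, D5.
Each moves up a 2nd; the next is E5.

E5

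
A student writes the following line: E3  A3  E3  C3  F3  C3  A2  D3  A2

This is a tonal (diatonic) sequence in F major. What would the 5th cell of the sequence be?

With a 3-note motive the entries are E3, C3, A2, each down a 3rd from the previous.
Carrying on: F2 → D2.
From D2 the diatonic shape gives D2 G2 D2.

D2 G2 D2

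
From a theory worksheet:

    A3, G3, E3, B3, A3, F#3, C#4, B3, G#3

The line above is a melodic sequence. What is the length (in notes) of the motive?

3

9 notes total. Splitting into 3 groups of 3:
A3 G3 E3 | B3 A3 F#3 | C#4 B3 G#3
Every group is a transposition up a 2nd of the one before; no shorter unit works.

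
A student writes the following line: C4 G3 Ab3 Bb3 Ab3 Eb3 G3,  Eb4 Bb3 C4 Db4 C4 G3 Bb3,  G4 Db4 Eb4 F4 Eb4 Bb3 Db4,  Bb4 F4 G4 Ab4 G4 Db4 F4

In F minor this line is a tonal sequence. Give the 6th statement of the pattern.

F5 C5 Db5 Eb5 Db5 Ab4 C5

The 7-note cells begin on C4, Eb4, G4, Bb4 — each up a 3rd from the last.
Carrying on: Db5 → F5.
From F5 the diatonic shape gives F5 C5 Db5 Eb5 Db5 Ab4 C5.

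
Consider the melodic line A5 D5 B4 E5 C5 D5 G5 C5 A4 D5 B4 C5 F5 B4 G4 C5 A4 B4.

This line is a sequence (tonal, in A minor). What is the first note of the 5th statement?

Unit = 6 notes; the statements start on A5, G5, F5, moving down a 2nd each time.
Continuing: E5 → D5. Statement 5 starts on D5.

D5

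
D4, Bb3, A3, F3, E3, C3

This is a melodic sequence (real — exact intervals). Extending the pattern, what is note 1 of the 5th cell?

F#2

Grouping in 2s, the 1st note of each cell is D4, A3, E3.
Carrying that down a 4th forward: B2 → F#2.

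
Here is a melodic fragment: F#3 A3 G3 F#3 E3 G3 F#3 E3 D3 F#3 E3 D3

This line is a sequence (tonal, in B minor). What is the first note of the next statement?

Unit = 4 notes; the statements start on F#3, E3, D3, moving down a 2nd each time.
One more step down a 2nd gives C#3.

C#3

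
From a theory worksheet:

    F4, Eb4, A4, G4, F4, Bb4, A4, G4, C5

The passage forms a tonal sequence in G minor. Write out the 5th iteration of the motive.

The 3-note cells begin on F4, G4, A4 — each up a 2nd from the last.
Extending up a 2nd: Bb4 → C5.
From C5 the diatonic shape gives C5 Bb4 Eb5.

C5 Bb4 Eb5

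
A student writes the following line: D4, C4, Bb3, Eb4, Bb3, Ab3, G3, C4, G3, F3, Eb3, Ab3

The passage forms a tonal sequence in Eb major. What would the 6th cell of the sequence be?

Unit = 4 notes; the statements start on D4, Bb3, G3, moving down a 3rd each time.
Carrying on: Eb3 → C3 → Ab2.
From Ab2 the diatonic shape gives Ab2 G2 F2 Bb2.

Ab2 G2 F2 Bb2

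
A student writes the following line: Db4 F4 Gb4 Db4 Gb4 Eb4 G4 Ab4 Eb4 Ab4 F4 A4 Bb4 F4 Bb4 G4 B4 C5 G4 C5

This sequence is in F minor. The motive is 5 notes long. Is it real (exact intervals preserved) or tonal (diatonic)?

real

Each cell has the same semitone pattern (4, 1, -5, 5) — intervals are preserved exactly.
And Gb4 lies outside F minor, so the sequence is real rather than tonal.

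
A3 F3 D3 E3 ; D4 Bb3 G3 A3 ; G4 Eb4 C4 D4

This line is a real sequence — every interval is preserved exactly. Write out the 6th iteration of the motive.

Bb5 Gb5 Eb5 F5

With a 4-note motive the entries are A3, D4, G4, each up a 4th from the previous.
Extending up a 4th: C5 → F5 → Bb5.
So cell 6 is Bb5 Gb5 Eb5 F5.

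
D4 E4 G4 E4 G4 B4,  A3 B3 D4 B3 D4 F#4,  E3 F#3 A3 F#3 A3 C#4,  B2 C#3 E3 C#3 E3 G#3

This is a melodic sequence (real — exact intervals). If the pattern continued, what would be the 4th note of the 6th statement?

The unit is 6 notes. Position-4 pitches of the 4 shown cells: E4, B3, F#3, C#3.
Extending down a 4th: G#2 → D#2.

D#2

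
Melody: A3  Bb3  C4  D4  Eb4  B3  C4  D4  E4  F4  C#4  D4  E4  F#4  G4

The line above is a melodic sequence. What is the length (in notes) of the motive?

Try groups of 5 (3 cells in 15 notes):
A3 Bb3 C4 D4 Eb4 | B3 C4 D4 E4 F4 | C#4 D4 E4 F#4 G4
Each cell is the previous one up a 2nd — so the unit is 5 notes.

5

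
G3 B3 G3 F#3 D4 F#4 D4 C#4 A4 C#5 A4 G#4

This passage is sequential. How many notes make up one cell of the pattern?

12 notes total. Splitting into 3 groups of 4:
G3 B3 G3 F#3 | D4 F#4 D4 C#4 | A4 C#5 A4 G#4
That's a consistent up a 5th shift per cell, and no other grouping gives one.

4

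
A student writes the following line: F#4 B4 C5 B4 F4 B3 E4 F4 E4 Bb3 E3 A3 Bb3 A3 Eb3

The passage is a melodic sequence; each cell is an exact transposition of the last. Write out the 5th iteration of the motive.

With a 5-note motive the entries are F#4, B3, E3, each down a 5th from the previous.
Extending down a 5th: A2 → D2.
From D2 the exact shape gives D2 G2 Ab2 G2 Db2.

D2 G2 Ab2 G2 Db2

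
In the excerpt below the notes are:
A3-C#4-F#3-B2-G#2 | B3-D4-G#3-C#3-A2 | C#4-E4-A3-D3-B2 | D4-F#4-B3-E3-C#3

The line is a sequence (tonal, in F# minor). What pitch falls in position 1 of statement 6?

F#4

With 5-note cells, note 1 of each statement runs A3, B3, C#4, D4.
Extending up a 2nd: E4 → F#4.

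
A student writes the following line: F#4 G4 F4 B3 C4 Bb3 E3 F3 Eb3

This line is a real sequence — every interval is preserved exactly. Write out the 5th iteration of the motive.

D2 Eb2 Db2

With a 3-note motive the entries are F#4, B3, E3, each down a 5th from the previous.
Carrying on: A2 → D2.
Statement 5 starts on D2 and keeps the same exact contour: D2 Eb2 Db2.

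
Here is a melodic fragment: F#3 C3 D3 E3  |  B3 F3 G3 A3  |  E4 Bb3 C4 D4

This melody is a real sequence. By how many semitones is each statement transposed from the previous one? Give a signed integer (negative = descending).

Unit = 4 notes; the statements start on F#3, B3, E4, moving up a 4th each time.
F#3 to B3 spans +5 semitones.

5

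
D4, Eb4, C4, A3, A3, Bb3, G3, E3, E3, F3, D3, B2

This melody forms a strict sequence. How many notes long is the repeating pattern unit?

There are 12 notes; a 4-note unit gives 3 cells:
D4 Eb4 C4 A3 | A3 Bb3 G3 E3 | E3 F3 D3 B2
That's a consistent down a 4th shift per cell, and no other grouping gives one.

4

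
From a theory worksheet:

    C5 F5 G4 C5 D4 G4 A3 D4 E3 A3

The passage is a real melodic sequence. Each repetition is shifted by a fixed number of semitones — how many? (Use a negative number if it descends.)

-5

The 2-note cells begin on C5, G4, D4, A3, E3 — each down a 4th from the last.
Counting half-steps from C5 to G4: -5.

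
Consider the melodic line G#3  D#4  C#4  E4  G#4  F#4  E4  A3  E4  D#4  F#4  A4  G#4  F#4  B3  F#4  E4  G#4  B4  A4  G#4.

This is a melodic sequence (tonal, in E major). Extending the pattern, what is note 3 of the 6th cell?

The unit is 7 notes. Position-3 pitches of the 3 shown cells: C#4, D#4, E4.
Carrying that up a 2nd forward: F#4 → G#4 → A4.

A4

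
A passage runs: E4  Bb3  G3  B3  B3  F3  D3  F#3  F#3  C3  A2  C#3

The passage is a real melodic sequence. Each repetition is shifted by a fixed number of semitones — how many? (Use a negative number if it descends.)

Unit = 4 notes; the statements start on E4, B3, F#3, moving down a 4th each time.
E4→B3 is 59 − 64 = -5 semitones.

-5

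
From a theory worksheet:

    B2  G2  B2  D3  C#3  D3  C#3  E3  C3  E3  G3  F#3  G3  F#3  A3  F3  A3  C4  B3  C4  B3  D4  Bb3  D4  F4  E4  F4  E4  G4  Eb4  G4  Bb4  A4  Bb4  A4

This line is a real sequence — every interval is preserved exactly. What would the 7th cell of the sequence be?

Taking 7-note groups, the heads are B2, E3, A3, D4, G4: the pattern moves up a 4th.
Carrying on: C5 → F5.
Statement 7 starts on F5 and keeps the same exact contour: F5 Db5 F5 Ab5 G5 Ab5 G5.

F5 Db5 F5 Ab5 G5 Ab5 G5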